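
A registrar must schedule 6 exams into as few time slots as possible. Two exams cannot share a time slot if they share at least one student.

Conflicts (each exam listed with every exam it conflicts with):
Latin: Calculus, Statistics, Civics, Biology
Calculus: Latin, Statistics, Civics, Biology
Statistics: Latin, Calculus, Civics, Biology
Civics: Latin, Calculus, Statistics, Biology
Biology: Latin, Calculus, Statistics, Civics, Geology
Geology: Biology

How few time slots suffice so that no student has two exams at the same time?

Latin, Calculus, Statistics, Civics, Biology all conflict with each other, so at least 5 time slots are needed.
5 time slots suffice: time slot 1 → {Biology}; time slot 2 → {Statistics, Geology}; time slot 3 → {Civics}; time slot 4 → {Calculus}; time slot 5 → {Latin}. Every pair that conflicts lands in different time slots.

5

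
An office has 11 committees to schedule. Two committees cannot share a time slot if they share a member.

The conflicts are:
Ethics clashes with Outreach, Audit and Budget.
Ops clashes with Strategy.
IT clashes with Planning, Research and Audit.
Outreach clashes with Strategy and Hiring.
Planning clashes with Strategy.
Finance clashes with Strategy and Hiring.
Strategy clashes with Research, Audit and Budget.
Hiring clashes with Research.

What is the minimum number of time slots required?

Strategy and Budget conflict, so at least 2 time slots are needed.
2 time slots suffice: time slot 1 → {Ethics, IT, Strategy, Hiring}; time slot 2 → {Ops, Outreach, Planning, Finance, Research, Audit, Budget}. Every pair that conflicts lands in different time slots.

2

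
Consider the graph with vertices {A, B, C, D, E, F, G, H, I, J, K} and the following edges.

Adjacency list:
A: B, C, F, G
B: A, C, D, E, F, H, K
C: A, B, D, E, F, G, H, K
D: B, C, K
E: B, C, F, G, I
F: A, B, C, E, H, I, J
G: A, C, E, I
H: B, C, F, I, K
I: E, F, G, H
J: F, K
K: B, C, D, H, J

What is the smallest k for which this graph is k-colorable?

4

B, C, E, F are mutually adjacent (a clique of size 4), so at least 4 colors are needed.
4 colors suffice: color red → {C, I, J}; color blue → {F, G, K}; color green → {B}; color yellow → {A, D, E, H}. Every edge joins two different colors.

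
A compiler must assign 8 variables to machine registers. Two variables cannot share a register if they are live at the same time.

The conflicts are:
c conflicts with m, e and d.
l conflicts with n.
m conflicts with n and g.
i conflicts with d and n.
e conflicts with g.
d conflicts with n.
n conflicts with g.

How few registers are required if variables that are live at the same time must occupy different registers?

m, n, g all conflict with each other, so at least 3 registers are needed.
3 registers suffice: register 1 → {c, n}; register 2 → {l, m, e, d}; register 3 → {i, g}. Every pair that conflicts lands in different registers.

3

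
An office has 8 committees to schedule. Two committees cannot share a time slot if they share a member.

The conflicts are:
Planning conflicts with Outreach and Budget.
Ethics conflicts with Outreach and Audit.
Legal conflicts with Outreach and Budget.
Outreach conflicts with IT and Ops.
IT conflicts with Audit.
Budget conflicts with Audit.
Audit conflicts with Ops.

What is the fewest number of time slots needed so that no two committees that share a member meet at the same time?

The cycle Audit-Budget-Planning-Outreach-IT-Audit has odd length 5, so it cannot be 2-colored; at least 3 time slots are needed.
3 time slots suffice: Planning=3, Ethics=2, Legal=3, Outreach=1, IT=2, Budget=2, Audit=1, Ops=2. No two conflicting committees share a time slot.

3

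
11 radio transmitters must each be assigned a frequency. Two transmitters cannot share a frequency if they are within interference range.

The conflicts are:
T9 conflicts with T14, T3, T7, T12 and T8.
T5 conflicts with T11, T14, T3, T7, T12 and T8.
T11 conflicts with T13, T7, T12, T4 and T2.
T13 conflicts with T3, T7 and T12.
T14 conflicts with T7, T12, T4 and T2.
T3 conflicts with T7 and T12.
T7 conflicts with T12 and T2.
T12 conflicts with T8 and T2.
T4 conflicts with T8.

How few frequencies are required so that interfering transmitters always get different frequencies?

T9, T3, T7, T12 all conflict with each other, so at least 4 frequencies are needed.
4 frequencies suffice: frequency 1 → {T12, T4}; frequency 2 → {T7, T8}; frequency 3 → {T11, T14, T3}; frequency 4 → {T9, T5, T13, T2}. No two conflicting transmitters share a frequency.

4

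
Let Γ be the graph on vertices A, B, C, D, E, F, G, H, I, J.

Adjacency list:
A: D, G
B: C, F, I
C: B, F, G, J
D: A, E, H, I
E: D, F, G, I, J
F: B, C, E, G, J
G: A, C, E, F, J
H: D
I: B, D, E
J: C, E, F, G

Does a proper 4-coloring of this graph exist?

Yes

The chromatic number is 4. E, F, G, J are mutually adjacent (a clique of size 4), so at least 4 colors are needed.
4 colors suffice: color 1 → {A, C, E, H}; color 2 → {D, F}; color 3 → {G, I}; color 4 → {B, J}.
That is already a proper 4-coloring.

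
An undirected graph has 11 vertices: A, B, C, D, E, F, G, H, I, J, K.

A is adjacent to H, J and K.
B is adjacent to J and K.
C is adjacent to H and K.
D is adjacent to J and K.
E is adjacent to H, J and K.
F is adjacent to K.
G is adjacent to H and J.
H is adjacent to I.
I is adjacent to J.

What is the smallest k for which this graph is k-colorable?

2

G and H are adjacent, so at least 2 colors are needed.
2 colors suffice: color 1 → {H, J, K}; color 2 → {A, B, C, D, E, F, G, I}. Each edge has distinct colors on its endpoints.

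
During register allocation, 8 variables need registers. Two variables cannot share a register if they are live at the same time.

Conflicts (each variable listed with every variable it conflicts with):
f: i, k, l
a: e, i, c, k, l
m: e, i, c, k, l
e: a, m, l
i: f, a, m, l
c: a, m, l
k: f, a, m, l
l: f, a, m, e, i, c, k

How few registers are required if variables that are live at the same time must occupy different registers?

a, c, l all conflict with each other, so at least 3 registers are needed.
3 registers suffice: register 1 → {l}; register 2 → {f, a, m}; register 3 → {e, i, c, k}. Each listed conflict is separated.

3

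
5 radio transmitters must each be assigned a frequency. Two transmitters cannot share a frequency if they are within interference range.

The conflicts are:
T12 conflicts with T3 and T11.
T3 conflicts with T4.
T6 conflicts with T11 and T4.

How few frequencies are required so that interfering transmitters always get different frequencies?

The cycle T4-T3-T12-T11-T6-T4 has odd length 5, so it cannot be 2-colored; at least 3 frequencies are needed.
A valid assignment using 3 frequencies: T12=1, T3=2, T6=3, T11=2, T4=1. No two conflicting transmitters share a frequency.

3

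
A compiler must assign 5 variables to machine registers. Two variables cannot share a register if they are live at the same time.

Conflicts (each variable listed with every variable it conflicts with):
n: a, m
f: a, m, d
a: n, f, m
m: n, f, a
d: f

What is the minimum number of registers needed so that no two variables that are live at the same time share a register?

3

n, a, m all conflict with each other, so at least 3 registers are needed.
3 registers suffice: register 1 → {a, d}; register 2 → {n, f}; register 3 → {m}. Each listed conflict is separated.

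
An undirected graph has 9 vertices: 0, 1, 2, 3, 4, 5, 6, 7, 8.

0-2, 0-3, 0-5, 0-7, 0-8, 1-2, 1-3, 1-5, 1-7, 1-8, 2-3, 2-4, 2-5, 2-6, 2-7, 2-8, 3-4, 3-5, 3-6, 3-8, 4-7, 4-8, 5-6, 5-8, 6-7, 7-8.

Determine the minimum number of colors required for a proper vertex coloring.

0, 2, 3, 5, 8 form a clique, so at least 5 colors are needed.
5 colors suffice: color red → {2}; color blue → {6, 8}; color green → {3, 7}; color yellow → {4, 5}; color purple → {0, 1}. No two adjacent vertices share a color.

5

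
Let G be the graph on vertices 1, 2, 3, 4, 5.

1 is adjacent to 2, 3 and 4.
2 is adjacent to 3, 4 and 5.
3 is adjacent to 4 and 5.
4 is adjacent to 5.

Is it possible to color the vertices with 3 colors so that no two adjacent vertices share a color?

1, 2, 3, 4 form a clique, so at least 4 colors are needed.
So 3 colors are not enough.

No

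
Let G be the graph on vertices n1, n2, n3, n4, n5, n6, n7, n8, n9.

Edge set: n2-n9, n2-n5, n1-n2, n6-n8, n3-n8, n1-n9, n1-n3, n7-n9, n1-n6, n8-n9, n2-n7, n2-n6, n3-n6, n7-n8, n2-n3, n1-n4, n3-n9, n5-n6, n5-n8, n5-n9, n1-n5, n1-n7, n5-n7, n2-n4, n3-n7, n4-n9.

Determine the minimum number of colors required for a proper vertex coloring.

n1, n2, n3, n7, n9 are pairwise adjacent (a clique of size 5), so at least 5 colors are needed.
5 colors suffice: color 1 → {n2, n8}; color 2 → {n1}; color 3 → {n6, n9}; color 4 → {n3, n4, n5}; color 5 → {n7}. Every edge joins two different colors.

5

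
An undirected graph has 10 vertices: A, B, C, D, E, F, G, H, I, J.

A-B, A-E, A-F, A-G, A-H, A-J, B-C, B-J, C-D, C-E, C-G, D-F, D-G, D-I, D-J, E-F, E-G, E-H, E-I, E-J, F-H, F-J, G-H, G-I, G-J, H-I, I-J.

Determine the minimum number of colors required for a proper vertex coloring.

A, E, F, H are pairwise adjacent (a clique of size 4), so at least 4 colors are needed.
4 colors suffice: color red → {B, F, G}; color blue → {D, E}; color green → {C, H, J}; color yellow → {A, I}. Every edge joins two different colors.

4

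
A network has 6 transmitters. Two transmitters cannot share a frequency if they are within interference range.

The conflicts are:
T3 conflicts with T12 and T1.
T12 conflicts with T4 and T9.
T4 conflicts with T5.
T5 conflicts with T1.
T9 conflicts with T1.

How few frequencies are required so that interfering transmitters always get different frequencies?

3

The cycle T1-T5-T4-T12-T9-T1 has odd length 5, so it cannot be 2-colored; at least 3 frequencies are needed.
3 frequencies suffice: T3=2, T12=1, T4=2, T5=3, T9=2, T1=1. Each listed conflict is separated.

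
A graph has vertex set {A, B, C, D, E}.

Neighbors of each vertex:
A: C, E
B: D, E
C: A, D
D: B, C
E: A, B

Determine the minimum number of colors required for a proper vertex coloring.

3

The cycle A-E-B-D-C-A has odd length 5, so it cannot be 2-colored; at least 3 colors are needed.
3 colors suffice: color red → {B, C}; color blue → {D, E}; color green → {A}. No two adjacent vertices share a color.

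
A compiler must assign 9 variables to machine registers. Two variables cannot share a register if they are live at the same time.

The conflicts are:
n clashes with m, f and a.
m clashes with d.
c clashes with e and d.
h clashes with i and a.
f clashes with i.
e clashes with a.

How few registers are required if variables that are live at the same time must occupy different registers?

The cycle i-f-n-a-h-i has odd length 5, so it cannot be 2-colored; at least 3 registers are needed.
A valid assignment using 3 registers: n=1, m=3, c=1, h=3, f=2, e=3, i=1, d=2, a=2. Every pair that conflicts lands in different registers.

3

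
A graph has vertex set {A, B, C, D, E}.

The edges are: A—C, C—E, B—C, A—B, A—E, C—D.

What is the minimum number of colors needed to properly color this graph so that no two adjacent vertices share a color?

3

A, C, E are mutually adjacent, so at least 3 colors are needed.
3 colors suffice: color 1 → {C}; color 2 → {A, D}; color 3 → {B, E}. Each edge has distinct colors on its endpoints.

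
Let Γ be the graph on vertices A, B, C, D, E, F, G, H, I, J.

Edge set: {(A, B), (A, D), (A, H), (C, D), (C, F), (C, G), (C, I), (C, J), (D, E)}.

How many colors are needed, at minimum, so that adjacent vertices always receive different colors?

2

A and H are adjacent, so at least 2 colors are needed.
2 colors suffice: color 1 → {A, C, E}; color 2 → {B, D, F, G, H, I, J}. No two adjacent vertices share a color.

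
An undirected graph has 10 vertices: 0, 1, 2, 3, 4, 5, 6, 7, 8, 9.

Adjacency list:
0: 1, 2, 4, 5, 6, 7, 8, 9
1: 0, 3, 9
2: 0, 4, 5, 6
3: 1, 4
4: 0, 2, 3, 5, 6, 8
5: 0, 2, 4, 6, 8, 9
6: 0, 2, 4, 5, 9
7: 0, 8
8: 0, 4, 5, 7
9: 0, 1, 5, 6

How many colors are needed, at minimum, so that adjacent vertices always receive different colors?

5

0, 2, 4, 5, 6 are mutually adjacent (a clique of size 5), so at least 5 colors are needed.
A valid assignment using 5 colors: 0=a, 1=b, 2=e, 3=a, 4=c, 5=b, 6=d, 7=b, 8=d, 9=c. Every edge joins two different colors.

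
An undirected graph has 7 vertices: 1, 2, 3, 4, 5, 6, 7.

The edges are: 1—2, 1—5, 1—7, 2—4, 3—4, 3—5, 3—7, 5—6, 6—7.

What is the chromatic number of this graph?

The cycle 4-3-5-1-2-4 has odd length 5, so it cannot be 2-colored; at least 3 colors are needed.
3 colors suffice: color red → {2, 5, 7}; color blue → {1, 3, 6}; color green → {4}. Every edge joins two different colors.

3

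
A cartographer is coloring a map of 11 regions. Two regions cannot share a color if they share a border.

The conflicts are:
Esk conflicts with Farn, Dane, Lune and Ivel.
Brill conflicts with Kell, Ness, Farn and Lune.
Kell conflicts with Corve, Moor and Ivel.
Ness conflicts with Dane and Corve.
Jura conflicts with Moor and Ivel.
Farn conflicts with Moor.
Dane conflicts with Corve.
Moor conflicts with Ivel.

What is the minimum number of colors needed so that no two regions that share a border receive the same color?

3

Ness, Dane, Corve are mutually in conflict, so at least 3 colors are needed.
A valid assignment using 3 colors: Esk=1, Brill=2, Kell=1, Ness=1, Jura=1, Farn=3, Dane=2, Corve=3, Moor=2, Lune=3, Ivel=3. No two conflicting regions share a color.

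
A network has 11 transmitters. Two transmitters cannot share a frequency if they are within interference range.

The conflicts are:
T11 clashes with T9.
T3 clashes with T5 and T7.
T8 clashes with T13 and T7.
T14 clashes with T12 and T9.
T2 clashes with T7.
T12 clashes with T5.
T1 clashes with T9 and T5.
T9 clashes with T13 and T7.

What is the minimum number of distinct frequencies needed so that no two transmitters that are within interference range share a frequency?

The cycle T1-T5-T3-T7-T9-T1 has odd length 5, so it cannot be 2-colored; at least 3 frequencies are needed.
Using 3 frequencies: T11=2, T3=3, T8=1, T14=3, T2=1, T12=2, T1=2, T9=1, T5=1, T13=2, T7=2. Each listed conflict is separated.

3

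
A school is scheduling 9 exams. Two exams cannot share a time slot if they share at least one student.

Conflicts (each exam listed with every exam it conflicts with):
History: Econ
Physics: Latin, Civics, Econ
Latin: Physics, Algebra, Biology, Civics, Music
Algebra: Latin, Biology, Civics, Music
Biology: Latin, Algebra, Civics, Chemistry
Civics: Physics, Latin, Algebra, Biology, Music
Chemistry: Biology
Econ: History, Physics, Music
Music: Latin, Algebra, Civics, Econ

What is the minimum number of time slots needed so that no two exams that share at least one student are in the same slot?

Latin, Algebra, Biology, Civics all conflict with each other, so at least 4 time slots are needed.
4 time slots suffice: time slot 1 → {Civics, Chemistry, Econ}; time slot 2 → {History, Latin}; time slot 3 → {Physics, Biology, Music}; time slot 4 → {Algebra}. No two conflicting exams share a time slot.

4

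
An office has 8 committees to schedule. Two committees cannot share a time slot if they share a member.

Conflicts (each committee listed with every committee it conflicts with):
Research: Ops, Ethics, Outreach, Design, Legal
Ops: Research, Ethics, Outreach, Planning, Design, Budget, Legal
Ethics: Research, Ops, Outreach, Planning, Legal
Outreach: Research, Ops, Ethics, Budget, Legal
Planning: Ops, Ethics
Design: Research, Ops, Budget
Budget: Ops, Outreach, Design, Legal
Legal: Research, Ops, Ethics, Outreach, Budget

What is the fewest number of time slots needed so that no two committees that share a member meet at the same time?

5

Research, Ops, Ethics, Outreach, Legal pairwise conflict, so at least 5 time slots are needed.
5 time slots suffice: time slot 1 → {Ops}; time slot 2 → {Ethics, Budget}; time slot 3 → {Research, Planning}; time slot 4 → {Outreach, Design}; time slot 5 → {Legal}. No two conflicting committees share a time slot.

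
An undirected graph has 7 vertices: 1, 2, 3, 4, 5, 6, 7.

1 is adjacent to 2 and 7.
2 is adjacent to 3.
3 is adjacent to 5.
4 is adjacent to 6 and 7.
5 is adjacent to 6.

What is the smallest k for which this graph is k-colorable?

The cycle 1-2-3-5-6-4-7-1 has odd length 7, so it cannot be 2-colored; at least 3 colors are needed.
A valid assignment using 3 colors: 1=a, 2=c, 3=b, 4=a, 5=a, 6=b, 7=b. Each edge has distinct colors on its endpoints.

3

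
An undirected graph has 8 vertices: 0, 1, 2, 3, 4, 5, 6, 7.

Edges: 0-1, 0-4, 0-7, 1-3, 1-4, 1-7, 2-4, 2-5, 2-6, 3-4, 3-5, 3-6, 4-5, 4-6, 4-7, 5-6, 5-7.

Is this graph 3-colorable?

No

2, 4, 5, 6 are pairwise adjacent (a clique of size 4), so at least 4 colors are needed.
So 3 colors are not enough.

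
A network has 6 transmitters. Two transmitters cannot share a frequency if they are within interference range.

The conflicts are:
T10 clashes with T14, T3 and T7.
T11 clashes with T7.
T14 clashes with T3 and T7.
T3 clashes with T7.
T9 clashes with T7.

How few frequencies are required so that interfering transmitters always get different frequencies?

4

T10, T14, T3, T7 pairwise conflict, so at least 4 frequencies are needed.
Using 4 frequencies: T10=3, T11=2, T14=2, T3=4, T9=2, T7=1. No two conflicting transmitters share a frequency.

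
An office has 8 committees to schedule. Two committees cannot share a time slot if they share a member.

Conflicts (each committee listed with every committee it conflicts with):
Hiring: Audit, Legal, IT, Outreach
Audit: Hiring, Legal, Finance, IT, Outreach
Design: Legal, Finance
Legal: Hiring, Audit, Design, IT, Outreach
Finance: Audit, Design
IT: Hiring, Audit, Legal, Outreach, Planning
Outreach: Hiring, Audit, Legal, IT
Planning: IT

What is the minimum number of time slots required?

5

Hiring, Audit, Legal, IT, Outreach all conflict with each other, so at least 5 time slots are needed.
5 time slots suffice: time slot 1 → {Legal, Finance, Planning}; time slot 2 → {Design, IT}; time slot 3 → {Audit}; time slot 4 → {Outreach}; time slot 5 → {Hiring}. Every pair that conflicts lands in different time slots.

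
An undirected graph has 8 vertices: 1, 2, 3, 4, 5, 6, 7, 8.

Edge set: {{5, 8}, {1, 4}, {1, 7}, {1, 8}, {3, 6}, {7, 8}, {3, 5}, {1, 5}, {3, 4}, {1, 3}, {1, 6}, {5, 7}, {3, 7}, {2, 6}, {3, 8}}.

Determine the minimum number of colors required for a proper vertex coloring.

1, 3, 5, 7, 8 are mutually adjacent (a clique of size 5), so at least 5 colors are needed.
One proper 5-coloring: 1=blue, 2=red, 3=red, 4=green, 5=purple, 6=green, 7=yellow, 8=green. Every edge joins two different colors.

5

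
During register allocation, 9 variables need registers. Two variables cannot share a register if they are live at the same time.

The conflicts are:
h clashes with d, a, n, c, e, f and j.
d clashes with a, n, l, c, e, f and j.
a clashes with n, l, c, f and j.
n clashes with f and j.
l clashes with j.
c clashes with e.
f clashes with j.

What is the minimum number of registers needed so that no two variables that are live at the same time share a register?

h, d, a, n, f, j all conflict with each other, so at least 6 registers are needed.
6 registers suffice: h=2, d=1, a=3, n=5, l=2, c=4, e=3, f=6, j=4. No two conflicting variables share a register.

6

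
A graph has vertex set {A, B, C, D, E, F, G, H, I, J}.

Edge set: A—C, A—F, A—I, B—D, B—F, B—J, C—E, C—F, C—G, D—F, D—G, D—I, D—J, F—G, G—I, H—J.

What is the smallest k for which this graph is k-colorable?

B, D, J form a triangle, so at least 3 colors are needed.
3 colors suffice: A=3, B=3, C=2, D=2, E=1, F=1, G=3, H=2, I=1, J=1. Each edge has distinct colors on its endpoints.

3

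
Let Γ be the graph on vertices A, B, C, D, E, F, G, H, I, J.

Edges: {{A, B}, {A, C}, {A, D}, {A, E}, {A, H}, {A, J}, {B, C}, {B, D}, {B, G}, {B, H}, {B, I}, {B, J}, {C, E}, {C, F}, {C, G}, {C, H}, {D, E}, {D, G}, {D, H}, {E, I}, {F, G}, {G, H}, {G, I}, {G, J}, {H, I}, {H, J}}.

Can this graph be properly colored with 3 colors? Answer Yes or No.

No

A, B, C, H are mutually adjacent (a clique of size 4), so at least 4 colors are needed.
So 3 colors are not enough.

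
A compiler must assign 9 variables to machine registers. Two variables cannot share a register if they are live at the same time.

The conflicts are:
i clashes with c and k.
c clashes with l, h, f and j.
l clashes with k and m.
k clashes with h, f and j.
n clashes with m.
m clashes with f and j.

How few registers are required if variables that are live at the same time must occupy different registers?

2

i and c conflict, so at least 2 registers are needed.
2 registers suffice: register 1 → {c, k, m}; register 2 → {i, l, n, h, f, j}. No two conflicting variables share a register.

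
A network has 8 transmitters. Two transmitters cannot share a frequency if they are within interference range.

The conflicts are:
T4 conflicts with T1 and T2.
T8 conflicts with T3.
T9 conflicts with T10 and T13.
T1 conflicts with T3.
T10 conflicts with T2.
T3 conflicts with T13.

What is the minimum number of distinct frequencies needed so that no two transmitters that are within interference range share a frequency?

The cycle T10-T9-T13-T3-T1-T4-T2-T10 has odd length 7, so it cannot be 2-colored; at least 3 frequencies are needed.
3 frequencies suffice: frequency 1 → {T4, T9, T3}; frequency 2 → {T8, T1, T10, T13}; frequency 3 → {T2}. Each listed conflict is separated.

3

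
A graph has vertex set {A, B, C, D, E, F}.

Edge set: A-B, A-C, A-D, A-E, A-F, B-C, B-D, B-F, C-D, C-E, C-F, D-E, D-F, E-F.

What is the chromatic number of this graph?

A, C, D, E, F form a clique, so at least 5 colors are needed.
5 colors suffice: A=blue, B=purple, C=yellow, D=red, E=purple, F=green. Every edge joins two different colors.

5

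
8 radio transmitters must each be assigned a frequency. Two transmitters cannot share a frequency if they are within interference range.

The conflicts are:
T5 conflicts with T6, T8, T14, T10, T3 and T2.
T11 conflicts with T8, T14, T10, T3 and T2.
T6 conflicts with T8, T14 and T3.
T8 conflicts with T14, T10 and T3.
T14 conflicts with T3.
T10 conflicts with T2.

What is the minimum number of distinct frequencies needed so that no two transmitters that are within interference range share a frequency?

T5, T6, T8, T14, T3 all conflict with each other, so at least 5 frequencies are needed.
5 frequencies suffice: frequency 1 → {T5, T11}; frequency 2 → {T8, T2}; frequency 3 → {T10, T3}; frequency 4 → {T14}; frequency 5 → {T6}. Every pair that conflicts lands in different frequencies.

5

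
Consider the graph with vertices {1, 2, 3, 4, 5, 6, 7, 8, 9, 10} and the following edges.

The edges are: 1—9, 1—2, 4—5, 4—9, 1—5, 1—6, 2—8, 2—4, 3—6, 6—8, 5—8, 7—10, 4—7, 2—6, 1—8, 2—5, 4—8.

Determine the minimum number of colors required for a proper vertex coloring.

1, 2, 5, 8 are pairwise adjacent (a clique of size 4), so at least 4 colors are needed.
A valid assignment using 4 colors: 1=red, 2=green, 3=red, 4=red, 5=yellow, 6=yellow, 7=blue, 8=blue, 9=blue, 10=red. Each edge has distinct colors on its endpoints.

4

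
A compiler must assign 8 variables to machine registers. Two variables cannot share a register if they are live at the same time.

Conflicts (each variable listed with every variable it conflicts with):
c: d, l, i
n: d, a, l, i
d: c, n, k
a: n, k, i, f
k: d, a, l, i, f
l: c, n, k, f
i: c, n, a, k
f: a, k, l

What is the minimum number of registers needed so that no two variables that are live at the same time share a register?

k, l, f all conflict with each other, so at least 3 registers are needed.
3 registers suffice: register 1 → {c, n, k}; register 2 → {d, a, l}; register 3 → {i, f}. Each listed conflict is separated.

3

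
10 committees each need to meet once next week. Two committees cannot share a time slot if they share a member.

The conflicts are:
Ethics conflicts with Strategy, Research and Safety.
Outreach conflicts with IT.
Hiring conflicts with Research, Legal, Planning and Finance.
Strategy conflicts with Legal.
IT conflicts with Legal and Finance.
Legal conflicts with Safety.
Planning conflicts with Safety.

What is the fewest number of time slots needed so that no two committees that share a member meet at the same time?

The cycle Hiring-Legal-Strategy-Ethics-Research-Hiring has odd length 5, so it cannot be 2-colored; at least 3 time slots are needed.
Using 3 time slots: Ethics=1, Outreach=1, Hiring=2, Strategy=2, Research=3, IT=2, Legal=1, Planning=1, Safety=2, Finance=1. No two conflicting committees share a time slot.

3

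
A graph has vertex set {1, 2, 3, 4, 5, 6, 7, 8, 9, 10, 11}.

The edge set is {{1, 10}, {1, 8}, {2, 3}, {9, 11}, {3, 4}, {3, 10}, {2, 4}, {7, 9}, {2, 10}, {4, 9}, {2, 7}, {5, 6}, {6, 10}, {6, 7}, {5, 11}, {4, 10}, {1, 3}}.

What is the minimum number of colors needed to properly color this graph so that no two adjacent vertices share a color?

4

2, 3, 4, 10 are pairwise adjacent (a clique of size 4), so at least 4 colors are needed.
One proper 4-coloring: 1=b, 2=d, 3=c, 4=b, 5=a, 6=b, 7=a, 8=a, 9=c, 10=a, 11=b. Every edge joins two different colors.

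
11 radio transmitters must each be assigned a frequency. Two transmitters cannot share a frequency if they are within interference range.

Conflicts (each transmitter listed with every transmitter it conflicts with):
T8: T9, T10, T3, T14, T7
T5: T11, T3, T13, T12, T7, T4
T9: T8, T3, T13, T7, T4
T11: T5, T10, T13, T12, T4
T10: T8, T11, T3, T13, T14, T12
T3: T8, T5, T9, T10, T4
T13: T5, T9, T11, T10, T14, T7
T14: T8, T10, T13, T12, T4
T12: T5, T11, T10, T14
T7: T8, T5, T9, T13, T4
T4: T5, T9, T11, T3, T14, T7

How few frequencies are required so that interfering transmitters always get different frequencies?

3

T5, T11, T13 pairwise conflict, so at least 3 frequencies are needed.
3 frequencies suffice: frequency 1 → {T5, T9, T10}; frequency 2 → {T8, T13, T12, T4}; frequency 3 → {T11, T3, T14, T7}. Each listed conflict is separated.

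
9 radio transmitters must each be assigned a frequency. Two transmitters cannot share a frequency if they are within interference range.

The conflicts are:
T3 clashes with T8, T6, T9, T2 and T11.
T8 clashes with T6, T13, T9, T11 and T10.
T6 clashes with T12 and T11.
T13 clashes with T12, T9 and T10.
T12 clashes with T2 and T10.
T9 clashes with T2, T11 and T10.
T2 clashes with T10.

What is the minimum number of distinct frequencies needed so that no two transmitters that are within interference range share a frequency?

T8, T13, T9, T10 all conflict with each other, so at least 4 frequencies are needed.
4 frequencies suffice: frequency 1 → {T6, T9}; frequency 2 → {T8, T12}; frequency 3 → {T3, T10}; frequency 4 → {T13, T2, T11}. Every pair that conflicts lands in different frequencies.

4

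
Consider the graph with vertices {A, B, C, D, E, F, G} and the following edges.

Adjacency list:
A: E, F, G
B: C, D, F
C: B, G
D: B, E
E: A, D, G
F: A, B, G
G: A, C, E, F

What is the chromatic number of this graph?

3

A, E, G are mutually adjacent, so at least 3 colors are needed.
3 colors suffice: color red → {B, G}; color blue → {C, E, F}; color green → {A, D}. Every edge joins two different colors.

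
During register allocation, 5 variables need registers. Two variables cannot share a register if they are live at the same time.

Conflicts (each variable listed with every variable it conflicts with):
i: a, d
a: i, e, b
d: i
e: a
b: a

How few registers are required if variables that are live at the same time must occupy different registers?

2

a and b conflict, so at least 2 registers are needed.
2 registers suffice: i=2, a=1, d=1, e=2, b=2. Each listed conflict is separated.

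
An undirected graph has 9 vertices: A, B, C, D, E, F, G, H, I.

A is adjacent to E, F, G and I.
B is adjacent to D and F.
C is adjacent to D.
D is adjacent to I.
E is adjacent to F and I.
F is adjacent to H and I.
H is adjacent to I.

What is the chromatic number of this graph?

4

A, E, F, I are pairwise adjacent (a clique of size 4), so at least 4 colors are needed.
4 colors suffice: color 1 → {B, C, G, I}; color 2 → {D, F}; color 3 → {A, H}; color 4 → {E}. Every edge joins two different colors.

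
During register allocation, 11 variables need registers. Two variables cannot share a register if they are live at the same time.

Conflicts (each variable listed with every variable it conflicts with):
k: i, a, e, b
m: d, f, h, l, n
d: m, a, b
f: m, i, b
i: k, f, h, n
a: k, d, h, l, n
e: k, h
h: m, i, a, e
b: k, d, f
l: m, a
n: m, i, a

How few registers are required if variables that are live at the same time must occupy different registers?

2

a and l conflict, so at least 2 registers are needed.
2 registers suffice: register 1 → {m, i, a, e, b}; register 2 → {k, d, f, h, l, n}. Every pair that conflicts lands in different registers.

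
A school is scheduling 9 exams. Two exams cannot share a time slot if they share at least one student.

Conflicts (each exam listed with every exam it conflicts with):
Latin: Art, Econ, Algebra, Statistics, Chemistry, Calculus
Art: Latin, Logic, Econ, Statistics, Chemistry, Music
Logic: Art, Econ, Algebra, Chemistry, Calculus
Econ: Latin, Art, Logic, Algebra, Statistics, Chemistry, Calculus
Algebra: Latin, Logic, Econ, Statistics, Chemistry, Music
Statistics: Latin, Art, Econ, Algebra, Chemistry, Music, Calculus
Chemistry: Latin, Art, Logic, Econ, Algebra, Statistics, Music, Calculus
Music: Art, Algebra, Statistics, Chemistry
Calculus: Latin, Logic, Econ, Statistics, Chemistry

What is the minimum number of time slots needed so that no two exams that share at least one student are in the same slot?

Latin, Econ, Statistics, Chemistry, Calculus all conflict with each other, so at least 5 time slots are needed.
A valid assignment using 5 time slots: Latin=5, Art=4, Logic=2, Econ=3, Algebra=4, Statistics=2, Chemistry=1, Music=3, Calculus=4. No two conflicting exams share a time slot.

5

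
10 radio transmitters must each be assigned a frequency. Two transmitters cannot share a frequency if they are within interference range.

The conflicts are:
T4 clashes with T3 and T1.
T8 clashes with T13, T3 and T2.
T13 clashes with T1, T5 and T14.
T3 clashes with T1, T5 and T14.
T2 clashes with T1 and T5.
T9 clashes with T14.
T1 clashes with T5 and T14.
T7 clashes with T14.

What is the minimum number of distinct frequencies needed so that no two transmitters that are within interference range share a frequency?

3

T2, T1, T5 are mutually in conflict, so at least 3 frequencies are needed.
3 frequencies suffice: frequency 1 → {T8, T9, T1, T7}; frequency 2 → {T13, T3, T2}; frequency 3 → {T4, T5, T14}. Each listed conflict is separated.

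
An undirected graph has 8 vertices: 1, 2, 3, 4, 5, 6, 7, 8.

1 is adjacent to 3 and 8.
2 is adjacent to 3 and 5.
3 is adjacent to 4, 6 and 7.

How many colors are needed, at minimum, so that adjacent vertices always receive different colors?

1 and 3 are adjacent, so at least 2 colors are needed.
2 colors suffice: 1=blue, 2=blue, 3=red, 4=blue, 5=red, 6=blue, 7=blue, 8=red. No two adjacent vertices share a color.

2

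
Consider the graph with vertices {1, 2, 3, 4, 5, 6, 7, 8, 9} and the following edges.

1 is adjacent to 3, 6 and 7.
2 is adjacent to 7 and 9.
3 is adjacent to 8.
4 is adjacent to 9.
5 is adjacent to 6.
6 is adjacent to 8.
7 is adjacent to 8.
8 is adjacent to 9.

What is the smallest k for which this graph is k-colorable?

3 and 8 are adjacent, so at least 2 colors are needed.
A valid assignment using 2 colors: 1=red, 2=red, 3=blue, 4=red, 5=red, 6=blue, 7=blue, 8=red, 9=blue. No two adjacent vertices share a color.

2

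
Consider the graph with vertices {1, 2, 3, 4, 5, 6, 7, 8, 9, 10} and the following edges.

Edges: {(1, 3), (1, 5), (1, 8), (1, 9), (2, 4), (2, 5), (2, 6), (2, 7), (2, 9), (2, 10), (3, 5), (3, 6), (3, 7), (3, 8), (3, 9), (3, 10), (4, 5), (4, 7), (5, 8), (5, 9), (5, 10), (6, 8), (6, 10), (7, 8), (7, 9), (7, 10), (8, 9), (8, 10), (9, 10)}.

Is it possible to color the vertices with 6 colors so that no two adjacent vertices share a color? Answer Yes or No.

Yes

The chromatic number is 5. 3, 7, 8, 9, 10 form a clique, so at least 5 colors are needed.
5 colors suffice: color a → {2, 3}; color b → {4, 6, 9}; color c → {1, 10}; color d → {5, 7}; color e → {8}.
Since 6 ≥ 5, a proper 6-coloring certainly exists.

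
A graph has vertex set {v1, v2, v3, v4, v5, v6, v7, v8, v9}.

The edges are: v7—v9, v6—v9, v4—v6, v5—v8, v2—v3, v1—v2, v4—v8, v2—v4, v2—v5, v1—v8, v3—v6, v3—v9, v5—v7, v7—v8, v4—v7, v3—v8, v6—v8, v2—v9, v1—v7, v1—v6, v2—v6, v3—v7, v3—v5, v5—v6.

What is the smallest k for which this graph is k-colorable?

4

v3, v5, v6, v8 are mutually adjacent (a clique of size 4), so at least 4 colors are needed.
A valid assignment using 4 colors: v1=2, v2=3, v3=2, v4=2, v5=4, v6=1, v7=1, v8=3, v9=4. No two adjacent vertices share a color.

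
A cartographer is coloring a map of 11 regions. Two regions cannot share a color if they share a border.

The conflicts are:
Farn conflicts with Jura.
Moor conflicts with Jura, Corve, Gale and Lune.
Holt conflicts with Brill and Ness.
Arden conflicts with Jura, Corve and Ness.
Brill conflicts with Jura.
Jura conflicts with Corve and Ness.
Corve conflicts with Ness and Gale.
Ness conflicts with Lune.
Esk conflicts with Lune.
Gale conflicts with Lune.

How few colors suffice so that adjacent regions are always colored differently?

4

Arden, Jura, Corve, Ness pairwise conflict, so at least 4 colors are needed.
4 colors suffice: Farn=2, Moor=2, Holt=1, Arden=4, Brill=2, Jura=1, Corve=3, Ness=2, Esk=2, Gale=4, Lune=1. Each listed conflict is separated.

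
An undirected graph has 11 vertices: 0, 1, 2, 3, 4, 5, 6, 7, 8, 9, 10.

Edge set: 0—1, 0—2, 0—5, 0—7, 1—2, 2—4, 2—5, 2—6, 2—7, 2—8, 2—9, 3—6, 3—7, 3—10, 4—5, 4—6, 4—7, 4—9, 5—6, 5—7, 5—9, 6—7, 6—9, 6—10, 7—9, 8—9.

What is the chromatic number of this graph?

6

2, 4, 5, 6, 7, 9 are pairwise adjacent (a clique of size 6), so at least 6 colors are needed.
A valid assignment using 6 colors: 0=c, 1=b, 2=a, 3=a, 4=f, 5=e, 6=c, 7=b, 8=b, 9=d, 10=b. Each edge has distinct colors on its endpoints.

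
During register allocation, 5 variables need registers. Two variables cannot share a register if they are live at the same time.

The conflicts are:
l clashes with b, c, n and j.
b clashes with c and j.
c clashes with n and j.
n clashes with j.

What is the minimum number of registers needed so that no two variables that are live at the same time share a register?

4

l, b, c, j all conflict with each other, so at least 4 registers are needed.
4 registers suffice: l=1, b=4, c=3, n=4, j=2. Each listed conflict is separated.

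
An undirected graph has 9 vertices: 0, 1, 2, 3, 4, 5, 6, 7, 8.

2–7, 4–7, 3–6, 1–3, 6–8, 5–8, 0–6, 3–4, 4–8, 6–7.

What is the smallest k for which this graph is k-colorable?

1 and 3 are adjacent, so at least 2 colors are needed.
2 colors suffice: 0=blue, 1=red, 2=red, 3=blue, 4=red, 5=red, 6=red, 7=blue, 8=blue. Each edge has distinct colors on its endpoints.

2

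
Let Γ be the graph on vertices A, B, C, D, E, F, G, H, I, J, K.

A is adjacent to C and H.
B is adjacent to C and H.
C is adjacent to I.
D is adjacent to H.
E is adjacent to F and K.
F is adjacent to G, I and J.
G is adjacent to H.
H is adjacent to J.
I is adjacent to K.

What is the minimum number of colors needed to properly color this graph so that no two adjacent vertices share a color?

B and H are adjacent, so at least 2 colors are needed.
A valid assignment using 2 colors: A=blue, B=blue, C=red, D=blue, E=blue, F=red, G=blue, H=red, I=blue, J=blue, K=red. No two adjacent vertices share a color.

2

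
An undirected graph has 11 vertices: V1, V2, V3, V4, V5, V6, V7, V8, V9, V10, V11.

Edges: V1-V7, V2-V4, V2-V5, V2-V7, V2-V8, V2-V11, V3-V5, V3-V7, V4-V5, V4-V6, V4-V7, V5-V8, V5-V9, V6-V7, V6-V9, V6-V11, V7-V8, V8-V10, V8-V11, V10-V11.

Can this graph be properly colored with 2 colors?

V8, V10, V11 are pairwise adjacent, so at least 3 colors are needed.
So 2 colors are not enough.

No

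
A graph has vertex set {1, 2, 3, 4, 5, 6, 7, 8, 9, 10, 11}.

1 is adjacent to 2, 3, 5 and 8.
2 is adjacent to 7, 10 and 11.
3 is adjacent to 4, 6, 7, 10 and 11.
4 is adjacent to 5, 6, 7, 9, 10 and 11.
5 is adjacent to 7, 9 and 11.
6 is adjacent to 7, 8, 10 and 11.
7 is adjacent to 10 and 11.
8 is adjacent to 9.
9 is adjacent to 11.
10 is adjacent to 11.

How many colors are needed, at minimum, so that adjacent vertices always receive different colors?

6

3, 4, 6, 7, 10, 11 are pairwise adjacent (a clique of size 6), so at least 6 colors are needed.
One proper 6-coloring: 1=a, 2=c, 3=d, 4=c, 5=d, 6=e, 7=b, 8=c, 9=b, 10=f, 11=a. Each edge has distinct colors on its endpoints.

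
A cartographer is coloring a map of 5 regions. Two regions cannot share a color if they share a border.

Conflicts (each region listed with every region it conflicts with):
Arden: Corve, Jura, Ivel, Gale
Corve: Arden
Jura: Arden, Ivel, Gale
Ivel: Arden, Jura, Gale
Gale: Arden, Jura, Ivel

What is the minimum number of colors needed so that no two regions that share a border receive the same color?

Arden, Jura, Ivel, Gale all conflict with each other, so at least 4 colors are needed.
4 colors suffice: color 1 → {Arden}; color 2 → {Corve, Ivel}; color 3 → {Jura}; color 4 → {Gale}. No two conflicting regions share a color.

4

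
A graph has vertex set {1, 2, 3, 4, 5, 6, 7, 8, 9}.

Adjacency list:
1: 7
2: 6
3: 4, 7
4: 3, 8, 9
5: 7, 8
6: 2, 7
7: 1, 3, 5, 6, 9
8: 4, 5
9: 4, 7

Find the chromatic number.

The cycle 4-9-7-5-8-4 has odd length 5, so it cannot be 2-colored; at least 3 colors are needed.
3 colors suffice: 1=blue, 2=red, 3=blue, 4=red, 5=green, 6=blue, 7=red, 8=blue, 9=blue. Every edge joins two different colors.

3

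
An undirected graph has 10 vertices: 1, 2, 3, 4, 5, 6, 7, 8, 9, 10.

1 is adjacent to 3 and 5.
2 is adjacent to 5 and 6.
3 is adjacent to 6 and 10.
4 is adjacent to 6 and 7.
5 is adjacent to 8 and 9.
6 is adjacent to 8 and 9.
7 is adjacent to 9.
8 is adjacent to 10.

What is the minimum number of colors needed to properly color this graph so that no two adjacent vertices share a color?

3

The cycle 5-8-6-3-1-5 has odd length 5, so it cannot be 2-colored; at least 3 colors are needed.
3 colors suffice: 1=green, 2=blue, 3=blue, 4=blue, 5=red, 6=red, 7=red, 8=blue, 9=blue, 10=red. Every edge joins two different colors.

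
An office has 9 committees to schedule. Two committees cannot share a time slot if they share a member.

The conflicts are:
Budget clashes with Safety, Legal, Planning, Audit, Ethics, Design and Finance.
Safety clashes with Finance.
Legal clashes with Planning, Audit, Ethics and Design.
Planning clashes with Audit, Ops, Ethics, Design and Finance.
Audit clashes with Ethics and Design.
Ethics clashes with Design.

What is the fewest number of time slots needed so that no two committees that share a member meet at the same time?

6

Budget, Legal, Planning, Audit, Ethics, Design are mutually in conflict, so at least 6 time slots are needed.
6 time slots suffice: time slot 1 → {Safety, Planning}; time slot 2 → {Budget, Ops}; time slot 3 → {Audit, Finance}; time slot 4 → {Ethics}; time slot 5 → {Legal}; time slot 6 → {Design}. Every pair that conflicts lands in different time slots.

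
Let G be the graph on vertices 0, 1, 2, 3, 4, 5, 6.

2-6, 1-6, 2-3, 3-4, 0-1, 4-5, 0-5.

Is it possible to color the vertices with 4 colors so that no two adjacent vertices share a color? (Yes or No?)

The chromatic number is 3. The cycle 6-1-0-5-4-3-2-6 has odd length 7, so it cannot be 2-colored; at least 3 colors are needed.
3 colors suffice: 0=b, 1=a, 2=a, 3=c, 4=b, 5=a, 6=b.
Since 4 ≥ 3, a proper 4-coloring certainly exists.

Yes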